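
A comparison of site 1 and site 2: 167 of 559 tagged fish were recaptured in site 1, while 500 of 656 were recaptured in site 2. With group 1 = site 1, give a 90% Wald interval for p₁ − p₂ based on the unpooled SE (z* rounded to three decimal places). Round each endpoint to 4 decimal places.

p̂₁ = 167/559 = 0.29875, p̂₂ = 500/656 = 0.76220; p̂₁ − p̂₂ = -0.46345.
SE = √(0.000374772 + 0.000276301) = √0.000651073 = 0.025516.
The 90% critical value is z* = 1.645. Margin = 1.645·0.025516 = 0.04197.
Interval: -0.46345 ± 0.04197 → (-0.5054, -0.4215).

(-0.5054, -0.4215)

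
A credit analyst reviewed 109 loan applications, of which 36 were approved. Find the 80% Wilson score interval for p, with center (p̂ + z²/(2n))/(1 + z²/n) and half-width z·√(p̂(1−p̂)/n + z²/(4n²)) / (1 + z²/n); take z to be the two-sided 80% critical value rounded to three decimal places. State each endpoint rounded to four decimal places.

Here p̂ = 36/109 = 0.33028 and z = 1.282 (z² = 1.643524).
1 + z²/n = 1.015078.
Adjusted center: (0.33028 + z²/(2n))/1.015078 = 0.33280.
Radicand: p̂(1−p̂)/n + z²/(4n²) = 0.002029298 + 0.000034583 = 0.002063881.
Half-width = z·√(radicand)/denom = 1.282·0.045430/1.015078 = 0.05738.
So the interval runs from 0.2754 to 0.3902.

(0.2754, 0.3902)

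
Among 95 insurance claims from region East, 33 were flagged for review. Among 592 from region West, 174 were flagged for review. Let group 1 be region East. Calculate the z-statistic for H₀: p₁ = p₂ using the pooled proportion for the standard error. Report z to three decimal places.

z = 1.054

Sample proportions: p̂₁ = 33/95 = 0.34737 and p̂₂ = 174/592 = 0.29392.
Pooling: p̂ = 207/687 = 0.30131.
Pooled SE = √[0.2105223·0.01221550] ≈ 0.050711.
z = (p̂₁ − p̂₂)/SE = (0.34737 − 0.29392)/0.050711 = 0.05345/0.050711 = 1.054.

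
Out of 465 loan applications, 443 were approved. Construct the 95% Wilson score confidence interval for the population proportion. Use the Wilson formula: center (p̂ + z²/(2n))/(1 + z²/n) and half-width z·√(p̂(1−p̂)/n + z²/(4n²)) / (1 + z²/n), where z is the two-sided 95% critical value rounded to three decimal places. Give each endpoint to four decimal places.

(0.9294, 0.9686)

Here p̂ = 443/465 = 0.95269 and z = 1.960 (z² = 3.841600).
Denominator 1 + z²/n = 1 + 3.841600/465 = 1.008262.
Adjusted center: (0.95269 + z²/(2n))/1.008262 = 0.94898.
Radicand: p̂(1−p̂)/n + z²/(4n²) = 0.000096932 + 0.000004442 = 0.000101374.
Half-width = z·√(radicand)/denom = 1.960·0.010068/1.008262 = 0.01957.
So the interval runs from 0.9294 to 0.9686.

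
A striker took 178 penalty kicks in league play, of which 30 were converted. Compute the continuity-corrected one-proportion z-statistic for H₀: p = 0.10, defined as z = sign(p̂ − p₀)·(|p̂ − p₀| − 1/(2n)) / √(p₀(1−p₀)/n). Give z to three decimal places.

With x = 30 successes in n = 178, p̂ = 0.16854. p̂ − p₀ = 0.068539.
Continuity correction 1/(2n) = 1/356 = 0.002809.
Corrected numerator: |0.068539| − 0.002809 = 0.065730.
Null standard error: √(0.10·0.90/178) = √0.000505618 = 0.022486.
z = +0.065730/0.022486 = 2.923.

z = 2.923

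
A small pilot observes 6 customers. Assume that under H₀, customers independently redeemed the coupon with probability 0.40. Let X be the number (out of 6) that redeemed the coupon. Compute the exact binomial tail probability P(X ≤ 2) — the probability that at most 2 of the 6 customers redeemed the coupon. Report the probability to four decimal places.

P = 0.5443

X is binomial with n = 6 and p = 0.40.
P(X ≤ 2) = C(6,0)·0.40^0·0.60^6 + C(6,1)·0.40^1·0.60^5 + C(6,2)·0.40^2·0.60^4.
= 0.046656 + 0.186624 + 0.311040 = 0.5443.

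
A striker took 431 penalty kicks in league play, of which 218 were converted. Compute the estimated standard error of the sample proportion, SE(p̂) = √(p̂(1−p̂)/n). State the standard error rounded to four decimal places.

SE = 0.0241

p̂ = 218/431 = 0.50580.
p̂(1−p̂) = 0.249966.
SE = √(0.249966/431) = √0.000579968 = 0.0241.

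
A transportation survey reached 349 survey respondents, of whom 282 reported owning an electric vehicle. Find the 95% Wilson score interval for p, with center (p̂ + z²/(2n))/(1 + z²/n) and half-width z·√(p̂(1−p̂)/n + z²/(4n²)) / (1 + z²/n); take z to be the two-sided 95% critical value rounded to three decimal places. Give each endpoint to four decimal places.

(0.7634, 0.8459)

Here p̂ = 282/349 = 0.80802 and z = 1.960 (z² = 3.841600).
Denominator 1 + z²/n = 1 + 3.841600/349 = 1.011007.
Adjusted center: (0.80802 + z²/(2n))/1.011007 = 0.80467.
Radicand: p̂(1−p̂)/n + z²/(4n²) = 0.000444475 + 0.000007885 = 0.000452360.
Half-width = 1.960·√0.000452360/1.011007 = 0.04123.
CI: 0.80467 ± 0.04123 = (0.7634, 0.8459).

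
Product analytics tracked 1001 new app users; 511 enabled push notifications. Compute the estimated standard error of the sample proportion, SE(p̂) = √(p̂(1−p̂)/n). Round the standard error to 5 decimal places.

SE = 0.01580

Sample proportion p̂ = 511/1001 = 0.51049.
p̂(1−p̂) = 0.51049·0.48951 = 0.249890.
SE = √(0.249890/1001) = 0.01580.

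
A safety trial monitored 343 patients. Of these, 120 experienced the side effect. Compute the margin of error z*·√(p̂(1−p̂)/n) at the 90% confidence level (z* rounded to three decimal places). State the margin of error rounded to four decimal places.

With x = 120 successes in n = 343, p̂ = 0.34985.
Standard error of p̂: √(0.227456/343) = √0.000663138 = 0.025751.
For 90% confidence, z* = 1.645.
ME = 1.645·0.025751 = 0.0424.

ME = 0.0424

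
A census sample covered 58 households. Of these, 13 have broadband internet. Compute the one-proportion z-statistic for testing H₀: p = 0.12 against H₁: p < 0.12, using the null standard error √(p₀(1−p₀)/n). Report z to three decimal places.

Sample proportion p̂ = 13/58 = 0.22414.
SE₀ = √(0.12·0.88/58) = 0.042670.
Test statistic: z = 0.10414/0.042670 = 2.441.

z = 2.441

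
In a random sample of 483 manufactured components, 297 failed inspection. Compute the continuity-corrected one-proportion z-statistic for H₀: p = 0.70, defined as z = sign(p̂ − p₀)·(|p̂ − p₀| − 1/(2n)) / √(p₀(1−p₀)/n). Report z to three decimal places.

z = -4.031

The sample proportion is 297/483 = 0.61491. p̂ − p₀ = -0.085093.
1/(2n) = 0.001035.
Corrected numerator: |-0.085093| − 0.001035 = 0.084058.
Null standard error: √(0.70·0.30/483) = √0.000434783 = 0.020851.
z = (−)0.084058/0.020851 = -4.031.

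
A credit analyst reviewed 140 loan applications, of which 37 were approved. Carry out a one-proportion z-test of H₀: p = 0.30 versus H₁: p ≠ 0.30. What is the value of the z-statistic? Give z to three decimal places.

z = -0.922

Sample proportion p̂ = 37/140 = 0.26429.
Null standard error: √(0.30·0.70/140) = √0.001500000 = 0.038730.
z = (0.26429 − 0.30)/0.038730 = -0.03571/0.038730 = -0.922.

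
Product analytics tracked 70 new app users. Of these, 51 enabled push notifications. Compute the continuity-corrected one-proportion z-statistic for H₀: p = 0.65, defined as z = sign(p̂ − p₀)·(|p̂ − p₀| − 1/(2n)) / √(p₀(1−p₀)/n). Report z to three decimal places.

p̂ = 51/70 = 0.72857. p̂ − p₀ = 0.078571.
Continuity correction 1/(2n) = 1/140 = 0.007143.
Corrected numerator: |0.078571| − 0.007143 = 0.071428.
Under H₀, SE = √(p₀(1−p₀)/n) = √(0.65·0.35/70) = √0.003250000 = 0.057009.
z = +0.071428/0.057009 = 1.253.

z = 1.253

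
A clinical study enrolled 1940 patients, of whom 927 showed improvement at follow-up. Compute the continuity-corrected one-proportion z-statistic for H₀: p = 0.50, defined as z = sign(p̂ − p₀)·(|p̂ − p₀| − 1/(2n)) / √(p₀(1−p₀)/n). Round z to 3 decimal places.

z = -1.930

Sample proportion p̂ = 927/1940 = 0.47784. p̂ − p₀ = -0.022165.
Continuity correction 1/(2n) = 1/3880 = 0.000258.
Corrected numerator: |-0.022165| − 0.000258 = 0.021907.
Under H₀, SE = √(p₀(1−p₀)/n) = √(0.50·0.50/1940) = √0.000128866 = 0.011352.
z = −0.021907/0.011352 = -1.930.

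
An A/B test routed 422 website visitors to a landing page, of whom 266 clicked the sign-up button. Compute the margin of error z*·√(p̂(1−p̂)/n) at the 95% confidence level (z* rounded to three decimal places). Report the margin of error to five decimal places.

The sample proportion is 266/422 = 0.63033.
SE(p̂) = √(0.63033·0.36967/422) = 0.023498.
z* = 1.960 at the 95% level.
ME = 1.960·0.023498 = 0.04606.

ME = 0.04606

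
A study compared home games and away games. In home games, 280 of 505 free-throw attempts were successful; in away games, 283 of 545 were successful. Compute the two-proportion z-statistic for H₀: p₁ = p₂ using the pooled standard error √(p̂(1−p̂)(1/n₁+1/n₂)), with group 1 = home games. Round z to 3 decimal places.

p̂₁ = 280/505 = 0.55446, p̂₂ = 283/545 = 0.51927.
Pooling: p̂ = 563/1050 = 0.53619.
Pooled SE = √[0.2486902·0.00381506] ≈ 0.030802.
z = (p̂₁ − p̂₂)/SE = (0.55446 − 0.51927)/0.030802 = 0.03519/0.030802 = 1.142.

z = 1.142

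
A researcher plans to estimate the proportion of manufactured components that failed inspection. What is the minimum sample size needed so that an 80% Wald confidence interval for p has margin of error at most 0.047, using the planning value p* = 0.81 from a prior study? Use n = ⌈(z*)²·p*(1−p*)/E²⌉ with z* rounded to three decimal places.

n = 115

For 80% confidence, z* = 1.282.
p*(1−p*) = 0.81·0.19 = 0.1539.
(z*)²·p*(1−p*)/E² = 1.643524·0.1539/0.002209 = 114.504.
⌈114.504⌉ = 115.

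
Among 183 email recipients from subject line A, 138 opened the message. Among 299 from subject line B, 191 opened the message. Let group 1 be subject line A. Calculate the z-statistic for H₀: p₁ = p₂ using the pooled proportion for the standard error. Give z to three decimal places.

Sample proportions: p̂₁ = 138/183 = 0.75410 and p̂₂ = 191/299 = 0.63880.
Pooled p̂ = (138+191)/(183+299) = 329/482 = 0.68257.
Pooled SE = √[0.2166672·0.00880896] ≈ 0.043688.
z = 0.11530/0.043688 = 2.639.

z = 2.639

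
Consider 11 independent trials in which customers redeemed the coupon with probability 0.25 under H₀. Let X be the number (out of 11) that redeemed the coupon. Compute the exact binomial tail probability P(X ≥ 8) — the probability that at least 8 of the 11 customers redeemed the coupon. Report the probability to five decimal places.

X is binomial with n = 11 and p = 0.25.
P(X ≥ 8) = C(11,8)·0.25^8·0.75^3 + C(11,9)·0.25^9·0.75^2 + C(11,10)·0.25^10·0.75^1 + C(11,11)·0.25^11·0.75^0.
= 0.001062 + 0.000118 + 0.000008 + 0.000000 = 0.00119.

P = 0.00119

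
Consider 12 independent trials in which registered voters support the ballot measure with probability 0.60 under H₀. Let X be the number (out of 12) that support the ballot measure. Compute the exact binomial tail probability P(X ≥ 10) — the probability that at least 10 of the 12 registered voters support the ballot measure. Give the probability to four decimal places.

X ~ Binomial(n=12, p=0.60).
P(X ≥ 10) = C(12,10)·0.60^10·0.40^2 + C(12,11)·0.60^11·0.40^1 + C(12,12)·0.60^12·0.40^0.
= 0.063852 + 0.017414 + 0.002177 = 0.0834.

P = 0.0834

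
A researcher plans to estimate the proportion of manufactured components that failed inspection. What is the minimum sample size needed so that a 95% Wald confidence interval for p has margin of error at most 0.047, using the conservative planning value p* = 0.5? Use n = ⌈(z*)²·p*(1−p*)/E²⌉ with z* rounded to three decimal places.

z* = 1.960 at the 95% level.
p*(1−p*) = 0.50·0.50 = 0.2500.
Required n before rounding: 3.841600 × 0.2500 / 0.047² = 434.767.
⌈434.767⌉ = 435.

n = 435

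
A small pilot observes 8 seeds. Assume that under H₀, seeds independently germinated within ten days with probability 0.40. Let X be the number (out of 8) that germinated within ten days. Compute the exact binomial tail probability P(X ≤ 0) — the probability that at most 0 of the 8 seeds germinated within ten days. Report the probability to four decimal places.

P = 0.0168

X is binomial with n = 8 and p = 0.40.
P(X ≤ 0) = C(8,0)·0.40^0·0.60^8.
= 0.016796 = 0.0168.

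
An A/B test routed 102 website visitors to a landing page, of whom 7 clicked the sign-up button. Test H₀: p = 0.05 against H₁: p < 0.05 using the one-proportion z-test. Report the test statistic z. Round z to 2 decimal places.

z = 0.86

Sample proportion p̂ = 7/102 = 0.06863.
Null standard error: √(0.05·0.95/102) = √0.000465686 = 0.021580.
z = (0.06863 − 0.05)/0.021580 = 0.01863/0.021580 = 0.86.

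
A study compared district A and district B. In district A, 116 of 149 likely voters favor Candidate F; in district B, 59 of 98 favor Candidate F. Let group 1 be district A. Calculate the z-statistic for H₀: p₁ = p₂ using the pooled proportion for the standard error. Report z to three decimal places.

p̂₁ = 116/149 = 0.77852, p̂₂ = 59/98 = 0.60204.
Pooling: p̂ = 175/247 = 0.70850.
Pooled SE = √[0.2065269·0.01691549] ≈ 0.059106.
z = (p̂₁ − p̂₂)/SE = (0.77852 − 0.60204)/0.059106 = 0.17648/0.059106 = 2.986.

z = 2.986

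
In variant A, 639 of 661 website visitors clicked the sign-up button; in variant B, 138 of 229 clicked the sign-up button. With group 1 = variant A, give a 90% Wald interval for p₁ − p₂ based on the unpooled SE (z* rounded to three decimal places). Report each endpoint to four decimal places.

(0.3097, 0.4185)

p̂₁ = 639/661 = 0.96672, p̂₂ = 138/229 = 0.60262; p̂₁ − p̂₂ = 0.36410.
Unpooled SE = √(p̂₁(1−p̂₁)/n₁ + p̂₂(1−p̂₂)/n₂) = √(0.000048676 + 0.001045717) = 0.033082.
For 90% confidence, z* = 1.645. Margin of error = 0.05442.
CI: 0.36410 ± 0.05442 = (0.3097, 0.4185).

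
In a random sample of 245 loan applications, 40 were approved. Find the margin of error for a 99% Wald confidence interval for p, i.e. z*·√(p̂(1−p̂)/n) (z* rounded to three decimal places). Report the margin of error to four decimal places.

ME = 0.0608

The sample proportion is 40/245 = 0.16327.
SE = √(p̂(1−p̂)/n) = √(0.136610/245) = 0.023613.
For 99% confidence, z* = 2.576.
Margin of error = z*·SE = 2.576 × 0.023613 = 0.0608.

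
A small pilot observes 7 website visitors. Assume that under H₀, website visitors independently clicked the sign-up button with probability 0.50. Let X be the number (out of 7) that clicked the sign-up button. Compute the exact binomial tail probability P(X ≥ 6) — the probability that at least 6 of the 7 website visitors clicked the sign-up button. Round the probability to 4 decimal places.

X ~ Binomial(n=7, p=0.50).
P(X ≥ 6) = C(7,6)·0.50^6·0.50^1 + C(7,7)·0.50^7·0.50^0.
= 0.054688 + 0.007812 = 0.0625.

P = 0.0625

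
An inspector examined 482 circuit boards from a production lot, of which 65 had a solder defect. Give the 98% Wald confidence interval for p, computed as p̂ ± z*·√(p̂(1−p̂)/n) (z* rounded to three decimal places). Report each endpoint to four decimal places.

p̂ = 65/482 = 0.13485.
Standard error of p̂: √(0.116669/482) = √0.000242052 = 0.015558.
z* = 2.326 at the 98% level.
Margin = 2.326·0.015558 = 0.03619.
CI: 0.13485 ± 0.03619 = (0.0987, 0.1710).

(0.0987, 0.1710)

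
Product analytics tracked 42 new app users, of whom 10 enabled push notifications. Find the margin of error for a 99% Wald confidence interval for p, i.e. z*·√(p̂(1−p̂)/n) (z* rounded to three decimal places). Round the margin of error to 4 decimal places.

With x = 10 successes in n = 42, p̂ = 0.23810.
Standard error of p̂: √(0.181406/42) = √0.004319188 = 0.065721.
The 99% critical value is z* = 2.576.
Margin of error = z*·SE = 2.576 × 0.065721 = 0.1693.

ME = 0.1693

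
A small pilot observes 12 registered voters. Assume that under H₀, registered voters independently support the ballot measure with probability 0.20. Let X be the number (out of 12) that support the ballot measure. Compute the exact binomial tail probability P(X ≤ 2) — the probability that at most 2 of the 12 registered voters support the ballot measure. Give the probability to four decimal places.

P = 0.5583

X ~ Binomial(n=12, p=0.20).
P(X ≤ 2) = C(12,0)·0.20^0·0.80^12 + C(12,1)·0.20^1·0.80^11 + C(12,2)·0.20^2·0.80^10.
= 0.068719 + 0.206158 + 0.283468 = 0.5583.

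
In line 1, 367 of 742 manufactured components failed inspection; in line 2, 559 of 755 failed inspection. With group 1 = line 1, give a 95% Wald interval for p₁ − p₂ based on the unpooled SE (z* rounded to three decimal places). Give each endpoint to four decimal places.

p̂₁ = 367/742 = 0.49461, p̂₂ = 559/755 = 0.74040; p̂₁ − p̂₂ = -0.24579.
SE = √(0.000336888 + 0.000254582) = √0.000591470 = 0.024320.
For 95% confidence, z* = 1.960. Margin of error = 0.04767.
So the interval runs from -0.2935 to -0.1981.

(-0.2935, -0.1981)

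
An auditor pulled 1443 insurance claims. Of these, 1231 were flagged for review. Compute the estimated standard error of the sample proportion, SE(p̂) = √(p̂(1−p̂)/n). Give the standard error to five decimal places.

With x = 1231 successes in n = 1443, p̂ = 0.85308.
p̂(1−p̂) = 0.85308·0.14692 = 0.125335.
SE = √(0.125335/1443) = 0.00932.

SE = 0.00932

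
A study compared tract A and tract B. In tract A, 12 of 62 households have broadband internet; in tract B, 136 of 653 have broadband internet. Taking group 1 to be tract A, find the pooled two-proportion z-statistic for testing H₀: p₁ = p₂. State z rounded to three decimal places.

Sample proportions: p̂₁ = 12/62 = 0.19355 and p̂₂ = 136/653 = 0.20827.
Pooled p̂ = (12+136)/(62+653) = 148/715 = 0.20699.
Pooled SE = √[0.1641469·0.01766043] ≈ 0.053841.
z = -0.01472/0.053841 = -0.273.

z = -0.273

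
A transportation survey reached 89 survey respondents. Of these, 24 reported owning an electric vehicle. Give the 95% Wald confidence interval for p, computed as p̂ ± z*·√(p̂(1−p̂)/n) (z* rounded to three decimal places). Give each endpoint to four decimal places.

With x = 24 successes in n = 89, p̂ = 0.26966.
SE(p̂) = √(0.26966·0.73034/89) = 0.047041.
For 95% confidence, z* = 1.960.
Margin of error: 1.960 × 0.047041 = 0.09220.
So the interval runs from 0.1775 to 0.3619.

(0.1775, 0.3619)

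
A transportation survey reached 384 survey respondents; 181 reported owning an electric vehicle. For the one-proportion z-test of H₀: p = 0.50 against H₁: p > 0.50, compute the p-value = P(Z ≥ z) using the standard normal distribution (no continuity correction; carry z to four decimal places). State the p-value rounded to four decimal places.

p-value = 0.8692

The sample proportion is 181/384 = 0.47135.
Under H₀, SE = √(p₀(1−p₀)/n) = √(0.50·0.50/384) = √0.000651042 = 0.025516.
z = (p̂ − p₀)/SE = (181/384 − 0.50)/0.025516 ≈ -1.1227.
From the standard normal, P(Z ≥ z) = 0.8692.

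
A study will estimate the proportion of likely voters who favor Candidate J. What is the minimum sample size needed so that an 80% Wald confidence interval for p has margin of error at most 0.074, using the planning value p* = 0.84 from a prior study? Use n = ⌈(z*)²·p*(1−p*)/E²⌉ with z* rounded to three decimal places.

n = 41

For 80% confidence, z* = 1.282.
p*(1−p*) = 0.1344.
Required n before rounding: 1.643524 × 0.1344 / 0.074² = 40.338.
⌈40.338⌉ = 41.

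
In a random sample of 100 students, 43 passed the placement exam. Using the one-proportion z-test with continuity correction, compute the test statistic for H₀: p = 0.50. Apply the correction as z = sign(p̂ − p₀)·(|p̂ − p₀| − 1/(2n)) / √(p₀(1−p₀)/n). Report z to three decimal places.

z = -1.300

Sample proportion p̂ = 43/100 = 0.43000. p̂ − p₀ = -0.070000.
1/(2n) = 0.005000.
Corrected numerator: |-0.070000| − 0.005000 = 0.065000.
SE₀ = √(0.50·0.50/100) = 0.050000.
z = (−)0.065000/0.050000 = -1.300.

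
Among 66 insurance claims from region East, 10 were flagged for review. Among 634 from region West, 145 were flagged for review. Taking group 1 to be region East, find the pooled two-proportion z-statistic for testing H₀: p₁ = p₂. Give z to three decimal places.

z = -1.437

p̂₁ = 10/66 = 0.15152, p̂₂ = 145/634 = 0.22871.
Pooling: p̂ = 155/700 = 0.22143.
Pooled SE = √[0.1723980·0.01672880] ≈ 0.053703.
z = -0.07719/0.053703 = -1.437.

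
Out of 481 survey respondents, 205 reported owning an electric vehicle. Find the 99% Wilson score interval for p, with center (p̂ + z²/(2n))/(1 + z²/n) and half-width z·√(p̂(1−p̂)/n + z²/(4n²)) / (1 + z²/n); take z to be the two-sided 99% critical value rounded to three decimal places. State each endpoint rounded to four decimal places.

p̂ = 205/481 = 0.42620; z = 2.576, so z² = 6.635776.
Denominator 1 + z²/n = 1 + 6.635776/481 = 1.013796.
Adjusted center: (0.42620 + z²/(2n))/1.013796 = 0.42720.
Radicand: p̂(1−p̂)/n + z²/(4n²) = 0.000508426 + 0.000007170 = 0.000515596.
Half-width = z·√(radicand)/denom = 2.576·0.022707/1.013796 = 0.05770.
Interval: 0.42720 ± 0.05770 → (0.3695, 0.4849).

(0.3695, 0.4849)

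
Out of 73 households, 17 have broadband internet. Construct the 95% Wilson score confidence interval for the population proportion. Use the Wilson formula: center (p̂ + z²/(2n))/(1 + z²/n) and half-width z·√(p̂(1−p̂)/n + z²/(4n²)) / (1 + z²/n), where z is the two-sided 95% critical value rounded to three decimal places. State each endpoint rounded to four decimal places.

(0.1508, 0.3417)

p̂ = 17/73 = 0.23288; z = 1.960, so z² = 3.841600.
1 + z²/n = 1.052625.
Center = (0.23288 + 0.026312)/1.052625 = 0.24623.
Radicand: p̂(1−p̂)/n + z²/(4n²) = 0.002447194 + 0.000180221 = 0.002627415.
Half-width = z·√(radicand)/denom = 1.960·0.051258/1.052625 = 0.09544.
CI: 0.24623 ± 0.09544 = (0.1508, 0.3417).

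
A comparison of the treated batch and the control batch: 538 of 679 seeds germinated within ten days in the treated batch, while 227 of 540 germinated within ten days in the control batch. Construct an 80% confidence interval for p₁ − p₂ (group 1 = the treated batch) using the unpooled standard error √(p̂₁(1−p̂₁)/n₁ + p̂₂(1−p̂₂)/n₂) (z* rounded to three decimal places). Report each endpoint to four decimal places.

(0.3382, 0.4057)

p̂₁ = 538/679 = 0.79234, p̂₂ = 227/540 = 0.42037; p̂₁ − p̂₂ = 0.37197.
SE = √(0.000242322 + 0.000451221) = √0.000693543 = 0.026335.
For 80% confidence, z* = 1.282. Margin = 1.282·0.026335 = 0.03376.
So the interval runs from 0.3382 to 0.4057.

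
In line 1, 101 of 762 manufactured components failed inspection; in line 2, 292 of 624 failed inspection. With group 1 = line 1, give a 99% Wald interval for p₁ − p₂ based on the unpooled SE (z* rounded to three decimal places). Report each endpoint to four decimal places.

(-0.3958, -0.2750)

p̂₁ = 101/762 = 0.13255, p̂₂ = 292/624 = 0.46795; p̂₁ − p̂₂ = -0.33540.
Unpooled SE = √(p̂₁(1−p̂₁)/n₁ + p̂₂(1−p̂₂)/n₂) = √(0.000150889 + 0.000398995) = 0.023450.
z* = 2.576 at the 99% level. Margin of error = 0.06041.
Interval: -0.33540 ± 0.06041 → (-0.3958, -0.2750).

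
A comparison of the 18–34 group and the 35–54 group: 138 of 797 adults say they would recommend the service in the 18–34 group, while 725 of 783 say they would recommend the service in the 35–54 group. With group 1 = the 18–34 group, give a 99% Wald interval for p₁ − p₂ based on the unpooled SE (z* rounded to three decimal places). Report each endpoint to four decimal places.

p̂₁ = 0.17315, p̂₂ = 0.92593, so the observed difference is -0.75278.
SE = √(0.000179634 + 0.000087595) = √0.000267229 = 0.016347.
The 99% critical value is z* = 2.576. Margin = 2.576·0.016347 = 0.04211.
Interval: -0.75278 ± 0.04211 → (-0.7949, -0.7107).

(-0.7949, -0.7107)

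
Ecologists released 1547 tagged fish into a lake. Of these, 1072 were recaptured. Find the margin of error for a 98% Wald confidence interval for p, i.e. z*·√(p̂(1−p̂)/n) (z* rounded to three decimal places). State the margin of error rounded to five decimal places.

Sample proportion p̂ = 1072/1547 = 0.69295.
SE(p̂) = √(0.69295·0.30705/1547) = 0.011728.
z* = 2.326 at the 98% level.
ME = 2.326·0.011728 = 0.02728.

ME = 0.02728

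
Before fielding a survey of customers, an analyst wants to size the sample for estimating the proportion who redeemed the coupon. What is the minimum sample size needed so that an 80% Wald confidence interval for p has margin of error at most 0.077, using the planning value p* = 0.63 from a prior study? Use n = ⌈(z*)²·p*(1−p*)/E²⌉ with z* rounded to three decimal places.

z* = 1.282 at the 80% level.
p*(1−p*) = 0.63·0.37 = 0.2331.
Required n before rounding: 1.643524 × 0.2331 / 0.077² = 64.616.
⌈64.616⌉ = 65.

n = 65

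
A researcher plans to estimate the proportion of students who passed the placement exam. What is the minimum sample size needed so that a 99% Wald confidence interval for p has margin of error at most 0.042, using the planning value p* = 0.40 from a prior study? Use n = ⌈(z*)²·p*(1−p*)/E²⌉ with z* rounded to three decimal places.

For 99% confidence, z* = 2.576.
p*(1−p*) = 0.2400.
(z*)²·p*(1−p*)/E² = 6.635776·0.2400/0.001764 = 902.827.
Rounding up, n = 903.

n = 903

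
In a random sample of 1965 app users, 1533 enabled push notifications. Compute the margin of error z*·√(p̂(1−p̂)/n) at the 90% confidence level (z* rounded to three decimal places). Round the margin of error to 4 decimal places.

Sample proportion p̂ = 1533/1965 = 0.78015.
SE(p̂) = √(0.78015·0.21985/1965) = 0.009343.
For 90% confidence, z* = 1.645.
Margin of error = z*·SE = 1.645 × 0.009343 = 0.0154.

ME = 0.0154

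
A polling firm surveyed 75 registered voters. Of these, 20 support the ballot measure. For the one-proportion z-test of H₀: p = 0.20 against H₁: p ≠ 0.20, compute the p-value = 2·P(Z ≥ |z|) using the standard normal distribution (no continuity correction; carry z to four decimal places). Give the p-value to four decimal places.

The sample proportion is 20/75 = 0.26667.
SE₀ = √(0.20·0.80/75) = 0.046188.
z = (p̂ − p₀)/SE = (20/75 − 0.20)/0.046188 ≈ 1.4434.
From the standard normal, 2·P(Z ≥ |z|) = 0.1489.

p-value = 0.1489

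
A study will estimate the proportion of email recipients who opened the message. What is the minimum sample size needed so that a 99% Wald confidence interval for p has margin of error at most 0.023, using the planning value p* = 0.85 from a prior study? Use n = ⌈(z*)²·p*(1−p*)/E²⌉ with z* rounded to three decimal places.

n = 1600

For 99% confidence, z* = 2.576.
p*(1−p*) = 0.1275.
Required n before rounding: 6.635776 × 0.1275 / 0.023² = 1599.360.
⌈1599.360⌉ = 1600.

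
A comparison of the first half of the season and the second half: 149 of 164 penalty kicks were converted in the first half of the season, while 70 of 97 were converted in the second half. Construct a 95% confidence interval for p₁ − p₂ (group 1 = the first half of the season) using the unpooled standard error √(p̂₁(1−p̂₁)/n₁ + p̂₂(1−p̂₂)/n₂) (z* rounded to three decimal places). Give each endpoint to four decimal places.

p̂₁ = 149/164 = 0.90854, p̂₂ = 70/97 = 0.72165; p̂₁ − p̂₂ = 0.18689.
SE = √(0.000506694 + 0.002070840) = √0.002577534 = 0.050769.
The 95% critical value is z* = 1.960. Margin of error = 0.09951.
Interval: 0.18689 ± 0.09951 → (0.0874, 0.2864).

(0.0874, 0.2864)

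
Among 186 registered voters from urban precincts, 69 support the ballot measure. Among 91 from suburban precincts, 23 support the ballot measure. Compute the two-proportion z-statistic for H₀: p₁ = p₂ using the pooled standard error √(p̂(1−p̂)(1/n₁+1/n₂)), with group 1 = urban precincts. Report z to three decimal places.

Sample proportions: p̂₁ = 69/186 = 0.37097 and p̂₂ = 23/91 = 0.25275.
Pooled p̂ = (69+23)/(186+91) = 92/277 = 0.33213.
SE = √[p̂(1−p̂)(1/n₁+1/n₂)] = √[0.33213·0.66787·(1/186+1/91)] ≈ 0.060251.
z = (p̂₁ − p̂₂)/SE = (0.37097 − 0.25275)/0.060251 = 0.11822/0.060251 = 1.962.

z = 1.962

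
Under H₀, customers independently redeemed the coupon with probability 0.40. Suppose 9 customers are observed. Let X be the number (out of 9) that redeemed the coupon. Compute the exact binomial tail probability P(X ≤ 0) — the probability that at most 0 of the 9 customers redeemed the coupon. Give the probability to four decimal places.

P = 0.0101

X is binomial with n = 9 and p = 0.40.
P(X ≤ 0) = C(9,0)·0.40^0·0.60^9.
= 0.010078 = 0.0101.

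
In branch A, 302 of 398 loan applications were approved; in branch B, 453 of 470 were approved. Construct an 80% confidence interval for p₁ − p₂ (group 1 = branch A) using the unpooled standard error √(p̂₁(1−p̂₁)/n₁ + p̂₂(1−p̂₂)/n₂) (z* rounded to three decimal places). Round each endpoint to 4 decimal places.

p̂₁ = 0.75879, p̂₂ = 0.96383, so the observed difference is -0.20504.
SE = √(0.000459864 + 0.000074174) = √0.000534038 = 0.023109.
z* = 1.282 at the 80% level. Margin = 1.282·0.023109 = 0.02963.
So the interval runs from -0.2347 to -0.1754.

(-0.2347, -0.1754)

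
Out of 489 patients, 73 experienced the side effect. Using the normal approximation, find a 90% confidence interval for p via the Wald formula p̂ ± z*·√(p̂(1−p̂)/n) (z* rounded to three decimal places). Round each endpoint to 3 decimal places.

(0.123, 0.176)

Sample proportion p̂ = 73/489 = 0.14928.
SE(p̂) = √(0.14928·0.85072/489) = 0.016116.
For 90% confidence, z* = 1.645.
Margin of error: 1.645 × 0.016116 = 0.02651.
So the interval runs from 0.123 to 0.176.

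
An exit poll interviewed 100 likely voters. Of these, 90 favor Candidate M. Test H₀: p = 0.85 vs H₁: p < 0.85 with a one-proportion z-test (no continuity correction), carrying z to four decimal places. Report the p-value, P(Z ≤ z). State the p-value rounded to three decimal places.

Sample proportion p̂ = 90/100 = 0.90000.
Under H₀, SE = √(p₀(1−p₀)/n) = √(0.85·0.15/100) = √0.001275000 = 0.035707.
Test statistic (full precision, shown to 4 dp): z = (90/100 − 0.85)/SE₀ ≈ 1.4003.
From the standard normal, P(Z ≤ z) = 0.919.

p-value = 0.919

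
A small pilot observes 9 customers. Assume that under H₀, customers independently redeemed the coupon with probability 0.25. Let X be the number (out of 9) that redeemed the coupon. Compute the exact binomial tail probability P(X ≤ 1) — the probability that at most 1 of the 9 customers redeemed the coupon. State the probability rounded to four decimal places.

X ~ Binomial(n=9, p=0.25).
P(X ≤ 1) = C(9,0)·0.25^0·0.75^9 + C(9,1)·0.25^1·0.75^8.
= 0.075085 + 0.225254 = 0.3003.

P = 0.3003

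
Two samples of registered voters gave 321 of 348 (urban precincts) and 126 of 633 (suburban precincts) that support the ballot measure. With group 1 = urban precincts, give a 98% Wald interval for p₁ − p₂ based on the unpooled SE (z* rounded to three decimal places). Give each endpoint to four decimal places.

(0.6736, 0.7731)

p̂₁ = 0.92241, p̂₂ = 0.19905, so the observed difference is 0.72336.
SE = √(0.000205651 + 0.000251865) = √0.000457516 = 0.021390.
For 98% confidence, z* = 2.326. Margin of error = 0.04975.
CI: 0.72336 ± 0.04975 = (0.6736, 0.7731).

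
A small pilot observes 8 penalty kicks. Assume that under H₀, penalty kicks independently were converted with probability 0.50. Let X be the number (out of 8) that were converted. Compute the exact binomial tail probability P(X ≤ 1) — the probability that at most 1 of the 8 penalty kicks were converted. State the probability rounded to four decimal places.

P = 0.0352

X is binomial with n = 8 and p = 0.50.
P(X ≤ 1) = C(8,0)·0.50^0·0.50^8 + C(8,1)·0.50^1·0.50^7.
= 0.003906 + 0.031250 = 0.0352.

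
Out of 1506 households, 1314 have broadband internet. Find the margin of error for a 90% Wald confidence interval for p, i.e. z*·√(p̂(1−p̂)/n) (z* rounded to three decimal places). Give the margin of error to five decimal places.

With x = 1314 successes in n = 1506, p̂ = 0.87251.
Standard error of p̂: √(0.111236/1506) = √0.000073862 = 0.008594.
z* = 1.645 at the 90% level.
Margin of error = z*·SE = 1.645 × 0.008594 = 0.01414.

ME = 0.01414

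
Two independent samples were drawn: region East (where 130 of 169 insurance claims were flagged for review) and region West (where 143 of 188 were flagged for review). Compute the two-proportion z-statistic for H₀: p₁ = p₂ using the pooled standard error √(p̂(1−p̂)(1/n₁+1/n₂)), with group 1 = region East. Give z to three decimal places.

z = 0.191

Sample proportions: p̂₁ = 130/169 = 0.76923 and p̂₂ = 143/188 = 0.76064.
Pooling: p̂ = 273/357 = 0.76471.
SE = √[p̂(1−p̂)(1/n₁+1/n₂)] = √[0.76471·0.23529·(1/169+1/188)] ≈ 0.044964.
z = (p̂₁ − p̂₂)/SE = (0.76923 − 0.76064)/0.044964 = 0.00859/0.044964 = 0.191.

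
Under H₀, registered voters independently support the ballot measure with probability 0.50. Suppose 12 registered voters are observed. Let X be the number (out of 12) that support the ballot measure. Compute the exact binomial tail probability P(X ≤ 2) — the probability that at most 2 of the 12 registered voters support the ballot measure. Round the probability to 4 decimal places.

X is binomial with n = 12 and p = 0.50.
P(X ≤ 2) = C(12,0)·0.50^0·0.50^12 + C(12,1)·0.50^1·0.50^11 + C(12,2)·0.50^2·0.50^10.
= 0.000244 + 0.002930 + 0.016113 = 0.0193.

P = 0.0193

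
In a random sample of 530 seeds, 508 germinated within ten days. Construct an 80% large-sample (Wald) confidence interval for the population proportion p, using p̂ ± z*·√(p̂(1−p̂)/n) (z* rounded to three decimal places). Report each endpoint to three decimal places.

(0.947, 0.970)

With x = 508 successes in n = 530, p̂ = 0.95849.
SE = √(p̂(1−p̂)/n) = √(0.039786/530) = 0.008664.
For 80% confidence, z* = 1.282.
Margin = 1.282·0.008664 = 0.01111.
Interval: 0.95849 ± 0.01111 → (0.947, 0.970).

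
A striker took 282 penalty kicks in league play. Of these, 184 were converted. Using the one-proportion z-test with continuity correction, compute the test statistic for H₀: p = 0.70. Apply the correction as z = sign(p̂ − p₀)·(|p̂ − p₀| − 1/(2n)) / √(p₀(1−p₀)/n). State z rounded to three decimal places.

Sample proportion p̂ = 184/282 = 0.65248. p̂ − p₀ = -0.047518.
Continuity correction 1/(2n) = 1/564 = 0.001773.
Corrected numerator: |-0.047518| − 0.001773 = 0.045745.
SE₀ = √(0.70·0.30/282) = 0.027289.
z = (−)0.045745/0.027289 = -1.676.

z = -1.676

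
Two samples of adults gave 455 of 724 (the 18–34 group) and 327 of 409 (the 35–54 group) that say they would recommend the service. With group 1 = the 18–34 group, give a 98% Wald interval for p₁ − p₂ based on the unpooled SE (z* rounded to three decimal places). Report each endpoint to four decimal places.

(-0.2332, -0.1089)

p̂₁ = 455/724 = 0.62845, p̂₂ = 327/409 = 0.79951; p̂₁ − p̂₂ = -0.17106.
SE = √(0.000322514 + 0.000391915) = √0.000714429 = 0.026729.
For 98% confidence, z* = 2.326. Margin of error = 0.06217.
Interval: -0.17106 ± 0.06217 → (-0.2332, -0.1089).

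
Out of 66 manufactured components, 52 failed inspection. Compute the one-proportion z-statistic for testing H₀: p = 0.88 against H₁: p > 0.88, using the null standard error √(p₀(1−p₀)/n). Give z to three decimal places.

z = -2.303

The sample proportion is 52/66 = 0.78788.
Null standard error: √(0.88·0.12/66) = √0.001600000 = 0.040000.
Test statistic: z = -0.09212/0.040000 = -2.303.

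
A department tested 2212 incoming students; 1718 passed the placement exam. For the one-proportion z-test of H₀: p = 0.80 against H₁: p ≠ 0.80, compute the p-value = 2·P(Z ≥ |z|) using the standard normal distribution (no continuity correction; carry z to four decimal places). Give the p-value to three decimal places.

p-value = 0.006

p̂ = 1718/2212 = 0.77667.
Under H₀, SE = √(p₀(1−p₀)/n) = √(0.80·0.20/2212) = √0.000072333 = 0.008505.
Test statistic (full precision, shown to 4 dp): z = (1718/2212 − 0.80)/SE₀ ≈ -2.7428.
From the standard normal, 2·P(Z ≥ |z|) = 0.006.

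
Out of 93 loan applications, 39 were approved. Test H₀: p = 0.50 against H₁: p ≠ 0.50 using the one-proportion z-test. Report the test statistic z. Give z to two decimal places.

Sample proportion p̂ = 39/93 = 0.41935.
Under H₀, SE = √(p₀(1−p₀)/n) = √(0.50·0.50/93) = √0.002688172 = 0.051848.
Test statistic: z = -0.08065/0.051848 = -1.56.

z = -1.56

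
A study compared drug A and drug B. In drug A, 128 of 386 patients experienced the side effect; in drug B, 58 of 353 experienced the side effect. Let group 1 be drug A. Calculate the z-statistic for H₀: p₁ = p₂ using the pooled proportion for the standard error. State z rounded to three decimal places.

p̂₁ = 128/386 = 0.33161, p̂₂ = 58/353 = 0.16431.
Pooled p̂ = (128+58)/(386+353) = 186/739 = 0.25169.
Pooled SE = √[0.1883429·0.00542353] ≈ 0.031961.
z = 0.16730/0.031961 = 5.235.

z = 5.235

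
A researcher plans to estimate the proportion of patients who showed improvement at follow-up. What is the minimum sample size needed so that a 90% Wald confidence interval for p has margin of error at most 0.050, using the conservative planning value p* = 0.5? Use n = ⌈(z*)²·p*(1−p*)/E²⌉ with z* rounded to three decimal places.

For 90% confidence, z* = 1.645.
p*(1−p*) = 0.50·0.50 = 0.2500.
(z*)²·p*(1−p*)/E² = 2.706025·0.2500/0.002500 = 270.602.
Rounding up, n = 271.

n = 271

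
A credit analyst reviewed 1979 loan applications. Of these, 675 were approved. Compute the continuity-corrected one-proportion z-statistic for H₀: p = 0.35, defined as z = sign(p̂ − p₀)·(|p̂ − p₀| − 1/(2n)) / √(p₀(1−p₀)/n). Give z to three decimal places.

z = -0.808

The sample proportion is 675/1979 = 0.34108. p̂ − p₀ = -0.008919.
1/(2n) = 0.000253.
Corrected numerator: |-0.008919| − 0.000253 = 0.008666.
SE₀ = √(0.35·0.65/1979) = 0.010722.
z = (−)0.008666/0.010722 = -0.808.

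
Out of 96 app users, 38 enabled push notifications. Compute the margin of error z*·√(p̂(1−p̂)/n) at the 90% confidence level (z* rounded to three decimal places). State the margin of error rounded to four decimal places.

Sample proportion p̂ = 38/96 = 0.39583.
Standard error of p̂: √(0.239149/96) = √0.002491139 = 0.049911.
z* = 1.645 at the 90% level.
Margin of error = z*·SE = 1.645 × 0.049911 = 0.0821.

ME = 0.0821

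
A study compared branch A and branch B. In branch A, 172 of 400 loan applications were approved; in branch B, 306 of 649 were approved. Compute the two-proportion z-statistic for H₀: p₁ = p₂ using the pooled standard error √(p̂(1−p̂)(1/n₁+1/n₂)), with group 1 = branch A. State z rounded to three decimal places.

z = -1.311

Sample proportions: p̂₁ = 172/400 = 0.43000 and p̂₂ = 306/649 = 0.47149.
Pooled p̂ = (172+306)/(400+649) = 478/1049 = 0.45567.
SE = √[p̂(1−p̂)(1/n₁+1/n₂)] = √[0.45567·0.54433·(1/400+1/649)] ≈ 0.031659.
z = -0.04149/0.031659 = -1.311.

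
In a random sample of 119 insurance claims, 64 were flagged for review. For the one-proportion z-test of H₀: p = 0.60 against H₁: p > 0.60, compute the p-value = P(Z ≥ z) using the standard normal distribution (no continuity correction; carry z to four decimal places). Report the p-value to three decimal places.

The sample proportion is 64/119 = 0.53782.
Under H₀, SE = √(p₀(1−p₀)/n) = √(0.60·0.40/119) = √0.002016807 = 0.044909.
Test statistic (full precision, shown to 4 dp): z = (64/119 − 0.60)/SE₀ ≈ -1.3847.
From the standard normal, P(Z ≥ z) = 0.917.

p-value = 0.917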